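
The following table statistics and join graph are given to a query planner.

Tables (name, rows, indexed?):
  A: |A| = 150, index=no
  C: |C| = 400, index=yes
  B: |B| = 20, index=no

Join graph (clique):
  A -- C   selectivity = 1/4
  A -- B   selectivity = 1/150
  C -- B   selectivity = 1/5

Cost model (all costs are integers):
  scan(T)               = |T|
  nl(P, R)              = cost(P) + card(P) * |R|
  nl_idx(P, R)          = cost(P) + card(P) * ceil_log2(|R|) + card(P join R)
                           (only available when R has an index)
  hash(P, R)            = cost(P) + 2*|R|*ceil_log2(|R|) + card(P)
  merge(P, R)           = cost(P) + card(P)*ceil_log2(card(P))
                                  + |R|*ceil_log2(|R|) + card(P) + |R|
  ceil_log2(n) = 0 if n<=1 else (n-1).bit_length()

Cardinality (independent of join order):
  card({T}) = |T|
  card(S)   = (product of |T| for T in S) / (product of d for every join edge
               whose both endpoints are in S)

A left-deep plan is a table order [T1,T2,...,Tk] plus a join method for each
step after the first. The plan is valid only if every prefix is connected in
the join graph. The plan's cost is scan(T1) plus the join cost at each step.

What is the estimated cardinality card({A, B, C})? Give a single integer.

400

Tables in S: A(150), B(20), C(400)
Edges inside S: A-C(d=4), A-B(d=150), C-B(d=5)
numerator = 150 * 20 * 400 = 1200000
denominator = 4 * 150 * 5 = 3000
card(S) = 1200000 / 3000 = 400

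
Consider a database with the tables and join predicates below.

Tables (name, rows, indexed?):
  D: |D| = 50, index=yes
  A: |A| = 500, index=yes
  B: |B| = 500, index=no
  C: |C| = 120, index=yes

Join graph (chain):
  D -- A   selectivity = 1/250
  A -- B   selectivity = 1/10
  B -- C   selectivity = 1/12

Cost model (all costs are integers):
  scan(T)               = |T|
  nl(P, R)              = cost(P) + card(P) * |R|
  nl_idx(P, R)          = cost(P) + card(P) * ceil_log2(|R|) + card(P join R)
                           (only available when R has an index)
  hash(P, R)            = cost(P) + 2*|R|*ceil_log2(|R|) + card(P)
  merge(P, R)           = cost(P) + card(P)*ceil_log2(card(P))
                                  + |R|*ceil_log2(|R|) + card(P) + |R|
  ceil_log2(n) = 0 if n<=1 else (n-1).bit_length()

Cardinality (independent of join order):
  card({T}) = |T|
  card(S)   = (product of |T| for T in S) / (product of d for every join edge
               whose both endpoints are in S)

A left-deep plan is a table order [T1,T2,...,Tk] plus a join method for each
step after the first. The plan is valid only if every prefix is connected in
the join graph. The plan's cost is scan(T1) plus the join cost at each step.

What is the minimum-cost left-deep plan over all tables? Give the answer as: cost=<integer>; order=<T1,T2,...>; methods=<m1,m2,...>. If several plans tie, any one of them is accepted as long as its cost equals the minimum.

Selinger DP (subsets sized 1..n):
  {D}: scan cost=50, card=50
  {A}: scan cost=500, card=500
  {B}: scan cost=500, card=500
  {C}: scan cost=120, card=120
  {AD}: card=100; try (A,nl_idx)→600, (D,hash)→1600, (D,nl_idx)→3600, (A,merge)→5400, (D,merge)→5850, (A,hash)→9100 …(+2); best=600 via (A,nl_idx)
  {AB}: card=25000; try (B,hash)→10000, (A,hash)→10000, (B,merge)→10500, (A,merge)→10500, (A,nl_idx)→30000, (B,nl)→250500 …(+1); best=10000 via (B,hash)
  {BC}: card=5000; try (C,hash)→2680, (B,merge)→6080, (C,merge)→6460, (C,nl_idx)→9000, (B,hash)→9240, (B,nl)→60120 …(+1); best=2680 via (C,hash)
  {ABD}: card=5000; try (B,merge)→6400, (B,hash)→9700, (D,hash)→35600, (B,nl)→50600, (D,nl_idx)→165000, (D,merge)→410350 …(+1); best=6400 via (B,merge)
  {ABC}: card=250000; try (A,hash)→16680, (C,hash)→36680, (A,merge)→77680, (A,nl_idx)→297680, (C,merge)→410960, (C,nl_idx)→435000 …(+2); best=16680 via (A,hash)
  {ABCD}: card=50000; try (C,hash)→13080, (C,merge)→77360, (C,nl_idx)→91400, (D,hash)→267280, (C,nl)→606400, (D,nl_idx)→1566680 …(+2); best=13080 via (C,hash)

cost=13080; order=D,A,B,C; methods=nl_idx,merge,hash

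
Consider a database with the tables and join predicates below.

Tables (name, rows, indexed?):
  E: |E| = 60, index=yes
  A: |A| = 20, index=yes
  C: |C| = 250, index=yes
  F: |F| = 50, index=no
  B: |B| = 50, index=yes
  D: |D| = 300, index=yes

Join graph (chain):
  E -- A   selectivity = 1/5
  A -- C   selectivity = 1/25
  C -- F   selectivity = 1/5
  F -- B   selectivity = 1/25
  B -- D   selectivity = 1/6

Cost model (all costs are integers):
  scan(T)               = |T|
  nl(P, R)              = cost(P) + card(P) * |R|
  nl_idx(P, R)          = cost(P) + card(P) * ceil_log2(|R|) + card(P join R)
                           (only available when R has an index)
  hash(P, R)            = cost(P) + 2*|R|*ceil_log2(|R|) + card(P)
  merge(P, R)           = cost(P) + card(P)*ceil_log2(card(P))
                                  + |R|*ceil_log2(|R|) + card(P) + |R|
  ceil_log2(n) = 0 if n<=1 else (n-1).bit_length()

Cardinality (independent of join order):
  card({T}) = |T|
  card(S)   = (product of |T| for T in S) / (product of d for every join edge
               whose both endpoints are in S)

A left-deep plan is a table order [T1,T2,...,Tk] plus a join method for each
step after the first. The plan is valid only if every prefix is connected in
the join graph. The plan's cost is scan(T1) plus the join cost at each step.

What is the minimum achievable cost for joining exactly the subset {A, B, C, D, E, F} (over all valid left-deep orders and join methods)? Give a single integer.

Selinger DP over subsets of {A,B,C,D,E,F}:
  {E}: scan cost=60, card=60
  {A}: scan cost=20, card=20
  {C}: scan cost=250, card=250
  {F}: scan cost=50, card=50
  {B}: scan cost=50, card=50
  {D}: scan cost=300, card=300
  {AE}: card=240; try (A,hash)→320, (E,nl_idx)→380, (E,merge)→560, (A,merge)→600, (A,nl_idx)→600, (E,hash)→760 …(+2); best=320 via (A,hash)
  {AC}: card=200; try (C,nl_idx)→380, (A,hash)→700, (A,nl_idx)→1700, (C,merge)→2390, (A,merge)→2620, (C,hash)→4040 …(+2); best=380 via (C,nl_idx)
  {CF}: card=2500; try (F,hash)→1100, (C,merge)→2650, (F,merge)→2850, (C,nl_idx)→2950, (C,hash)→4100, (C,nl)→12550 …(+1); best=1100 via (F,hash)
  {BF}: card=100; try (B,nl_idx)→450, (F,hash)→700, (B,hash)→700, (F,merge)→750, (B,merge)→750, (F,nl)→2550 …(+1); best=450 via (B,nl_idx)
  {BD}: card=2500; try (B,hash)→1200, (D,nl_idx)→3000, (D,merge)→3400, (B,merge)→3650, (B,nl_idx)→4600, (D,hash)→5500 …(+2); best=1200 via (B,hash)
  {ACE}: card=2400; try (E,hash)→1300, (E,merge)→2600, (E,nl_idx)→3980, (C,hash)→4560, (C,nl_idx)→4640, (C,merge)→4730 …(+2); best=1300 via (E,hash)
  {ACF}: card=2000; try (F,hash)→1180, (F,merge)→2530, (A,hash)→3800, (F,nl)→10380, (A,nl_idx)→15600, (A,merge)→33720 …(+1); best=1180 via (F,hash)
  {BCF}: card=5000; try (C,merge)→3500, (B,hash)→4200, (C,hash)→4550, (C,nl_idx)→6250, (B,nl_idx)→21100, (C,nl)→25450 …(+2); best=3500 via (C,merge)
  {BDF}: card=5000; try (D,merge)→4250, (F,hash)→4300, (D,hash)→5950, (D,nl_idx)→6350, (D,nl)→30450, (F,merge)→34050 …(+1); best=4250 via (D,merge)
  {ACEF}: card=24000; try (E,hash)→3900, (F,hash)→4300, (E,merge)→25600, (F,merge)→32850, (E,nl_idx)→37180, (E,nl)→121180 …(+1); best=3900 via (E,hash)
  {ABCF}: card=4000; try (B,hash)→3780, (A,hash)→8700, (B,nl_idx)→17180, (B,merge)→25530, (A,nl_idx)→32500, (A,merge)→73620 …(+2); best=3780 via (B,hash)
  {BCDF}: card=250000; try (C,hash)→13250, (D,hash)→13900, (D,merge)→76500, (C,merge)→76500, (C,nl_idx)→294250, (D,nl_idx)→298500 …(+2); best=13250 via (C,hash)
  {ABCEF}: card=48000; try (E,hash)→8500, (B,hash)→28500, (E,merge)→56200, (E,nl_idx)→75780, (B,nl_idx)→195900, (E,nl)→243780 …(+2); best=8500 via (E,hash)
  {ABCDF}: card=200000; try (D,hash)→13180, (D,merge)→58780, (D,nl_idx)→239780, (A,hash)→263450, (D,nl)→1203780, (A,nl_idx)→1463250 …(+2); best=13180 via (D,hash)
  {ABCDEF}: card=2400000; try (D,hash)→61900, (E,hash)→213900, (D,merge)→827500, (D,nl_idx)→2840500, (E,nl_idx)→3613180, (E,merge)→3813600 …(+2); best=61900 via (D,hash)

61900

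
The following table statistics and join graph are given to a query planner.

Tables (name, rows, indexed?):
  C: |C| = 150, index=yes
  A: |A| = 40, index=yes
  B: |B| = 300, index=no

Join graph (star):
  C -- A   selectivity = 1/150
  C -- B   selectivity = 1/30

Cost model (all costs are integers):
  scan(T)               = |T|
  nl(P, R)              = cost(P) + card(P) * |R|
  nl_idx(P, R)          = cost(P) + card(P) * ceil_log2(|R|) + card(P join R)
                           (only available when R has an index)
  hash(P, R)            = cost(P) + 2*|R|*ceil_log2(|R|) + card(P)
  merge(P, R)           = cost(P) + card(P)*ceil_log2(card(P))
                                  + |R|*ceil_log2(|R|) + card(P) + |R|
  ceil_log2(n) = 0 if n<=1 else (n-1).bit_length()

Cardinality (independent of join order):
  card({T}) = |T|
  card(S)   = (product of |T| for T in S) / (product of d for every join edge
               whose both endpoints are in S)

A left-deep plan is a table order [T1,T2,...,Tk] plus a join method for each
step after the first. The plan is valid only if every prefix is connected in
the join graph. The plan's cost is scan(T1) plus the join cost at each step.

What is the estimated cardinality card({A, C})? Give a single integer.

40

Tables in S: A(40), C(150)
Edges inside S: C-A(d=150)
numerator = 40 * 150 = 6000
denominator = 150 = 150
card(S) = 6000 / 150 = 40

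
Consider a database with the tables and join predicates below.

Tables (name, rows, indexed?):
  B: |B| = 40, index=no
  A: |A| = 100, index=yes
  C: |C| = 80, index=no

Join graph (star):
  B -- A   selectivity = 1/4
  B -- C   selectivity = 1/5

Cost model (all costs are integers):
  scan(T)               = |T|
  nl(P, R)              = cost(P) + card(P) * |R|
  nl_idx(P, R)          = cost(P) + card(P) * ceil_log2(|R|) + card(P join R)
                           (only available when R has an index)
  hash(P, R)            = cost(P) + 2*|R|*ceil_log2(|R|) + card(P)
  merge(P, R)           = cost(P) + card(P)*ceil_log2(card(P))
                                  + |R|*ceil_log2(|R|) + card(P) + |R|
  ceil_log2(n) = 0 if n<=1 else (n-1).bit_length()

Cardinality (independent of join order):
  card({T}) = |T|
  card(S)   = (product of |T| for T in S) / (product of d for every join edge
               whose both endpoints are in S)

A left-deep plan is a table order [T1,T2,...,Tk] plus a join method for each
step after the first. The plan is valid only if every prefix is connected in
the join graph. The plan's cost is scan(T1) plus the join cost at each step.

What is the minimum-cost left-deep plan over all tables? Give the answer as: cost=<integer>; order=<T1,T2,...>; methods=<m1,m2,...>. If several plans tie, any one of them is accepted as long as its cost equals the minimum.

cost=2680; order=C,B,A; methods=hash,hash

Selinger DP (subsets sized 1..n):
  {B}: scan cost=40, card=40
  {A}: scan cost=100, card=100
  {C}: scan cost=80, card=80
  {AB}: card=1000; try (B,hash)→680, (A,merge)→1120, (B,merge)→1180, (A,nl_idx)→1320, (A,hash)→1480, (A,nl)→4040 …(+1); best=680 via (B,hash)
  {BC}: card=640; try (B,hash)→640, (C,merge)→960, (B,merge)→1000, (C,hash)→1200, (C,nl)→3240, (B,nl)→3280; best=640 via (B,hash)
  {ABC}: card=16000; try (A,hash)→2680, (C,hash)→2800, (A,merge)→8480, (C,merge)→12320, (A,nl_idx)→21120, (A,nl)→64640 …(+1); best=2680 via (A,hash)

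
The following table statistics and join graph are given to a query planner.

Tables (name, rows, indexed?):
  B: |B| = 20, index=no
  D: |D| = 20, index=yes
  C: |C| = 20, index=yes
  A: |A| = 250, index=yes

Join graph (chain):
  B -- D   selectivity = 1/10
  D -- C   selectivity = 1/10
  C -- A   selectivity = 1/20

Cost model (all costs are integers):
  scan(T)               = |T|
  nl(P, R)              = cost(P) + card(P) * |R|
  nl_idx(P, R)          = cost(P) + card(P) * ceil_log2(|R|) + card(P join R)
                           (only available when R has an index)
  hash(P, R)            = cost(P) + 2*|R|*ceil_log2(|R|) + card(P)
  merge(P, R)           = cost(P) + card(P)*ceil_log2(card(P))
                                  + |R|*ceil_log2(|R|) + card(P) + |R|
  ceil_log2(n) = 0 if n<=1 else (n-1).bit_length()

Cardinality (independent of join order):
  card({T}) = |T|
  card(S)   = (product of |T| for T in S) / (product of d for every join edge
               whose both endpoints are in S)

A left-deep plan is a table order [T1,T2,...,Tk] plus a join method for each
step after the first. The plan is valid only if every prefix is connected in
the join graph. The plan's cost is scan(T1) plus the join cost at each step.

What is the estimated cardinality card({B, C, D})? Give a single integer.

Tables in S: B(20), C(20), D(20)
Edges inside S: B-D(d=10), D-C(d=10)
numerator = 20 * 20 * 20 = 8000
denominator = 10 * 10 = 100
card(S) = 8000 / 100 = 80

80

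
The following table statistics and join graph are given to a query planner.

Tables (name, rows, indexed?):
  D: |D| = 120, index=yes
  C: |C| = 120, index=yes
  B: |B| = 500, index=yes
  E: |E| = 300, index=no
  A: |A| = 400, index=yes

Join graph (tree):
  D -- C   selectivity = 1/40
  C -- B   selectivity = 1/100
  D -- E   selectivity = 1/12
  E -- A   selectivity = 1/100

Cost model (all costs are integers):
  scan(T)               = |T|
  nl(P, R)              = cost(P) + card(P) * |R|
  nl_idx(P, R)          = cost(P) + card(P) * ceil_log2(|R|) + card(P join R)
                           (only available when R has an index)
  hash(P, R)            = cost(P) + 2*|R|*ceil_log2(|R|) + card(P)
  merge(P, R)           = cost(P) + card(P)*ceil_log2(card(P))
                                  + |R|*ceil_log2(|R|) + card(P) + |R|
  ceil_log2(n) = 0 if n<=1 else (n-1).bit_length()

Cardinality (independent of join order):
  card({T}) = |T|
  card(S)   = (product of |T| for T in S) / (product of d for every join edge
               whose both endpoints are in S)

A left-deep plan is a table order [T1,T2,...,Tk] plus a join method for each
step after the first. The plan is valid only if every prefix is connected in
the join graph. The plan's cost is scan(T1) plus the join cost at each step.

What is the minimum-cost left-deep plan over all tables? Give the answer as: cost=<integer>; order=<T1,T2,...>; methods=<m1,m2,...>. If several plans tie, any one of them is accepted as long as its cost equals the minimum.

cost=63480; order=C,B,D,E,A; methods=nl_idx,hash,hash,hash

Selinger DP (subsets sized 1..n):
  {D}: scan cost=120, card=120
  {C}: scan cost=120, card=120
  {B}: scan cost=500, card=500
  {E}: scan cost=300, card=300
  {A}: scan cost=400, card=400
  {CD}: card=360; try (D,nl_idx)→1320, (C,nl_idx)→1320, (D,hash)→1920, (C,hash)→1920, (D,merge)→2040, (C,merge)→2040 …(+2); best=1320 via (D,nl_idx)
  {DE}: card=3000; try (D,hash)→2280, (E,merge)→4080, (D,merge)→4260, (D,nl_idx)→5400, (E,hash)→5640, (E,nl)→36120 …(+1); best=2280 via (D,hash)
  {BC}: card=600; try (B,nl_idx)→1800, (C,hash)→2680, (C,nl_idx)→4600, (B,merge)→6080, (C,merge)→6460, (B,hash)→9240 …(+2); best=1800 via (B,nl_idx)
  {AE}: card=1200; try (A,nl_idx)→4200, (E,hash)→6200, (A,merge)→7300, (E,merge)→7400, (A,hash)→7800, (A,nl)→120300 …(+1); best=4200 via (A,nl_idx)
  {BCD}: card=1800; try (D,hash)→4080, (B,nl_idx)→6360, (D,nl_idx)→7800, (D,merge)→9360, (B,merge)→9920, (B,hash)→10680 …(+2); best=4080 via (D,hash)
  {CDE}: card=9000; try (C,hash)→6960, (E,hash)→7080, (E,merge)→7920, (C,nl_idx)→32280, (C,merge)→42240, (E,nl)→109320 …(+1); best=6960 via (C,hash)
  {ADE}: card=12000; try (D,hash)→7080, (A,hash)→12480, (D,merge)→19560, (D,nl_idx)→24600, (A,nl_idx)→41280, (A,merge)→45280 …(+2); best=7080 via (D,hash)
  {BCDE}: card=45000; try (E,hash)→11280, (B,hash)→24960, (E,merge)→28680, (B,nl_idx)→132960, (B,merge)→146960, (E,nl)→544080 …(+1); best=11280 via (E,hash)
  {ACDE}: card=36000; try (C,hash)→20760, (A,hash)→23160, (A,nl_idx)→123960, (C,nl_idx)→127080, (A,merge)→145960, (C,merge)→188040 …(+2); best=20760 via (C,hash)
  {ABCDE}: card=180000; try (A,hash)→63480, (B,hash)→65760, (B,nl_idx)→524760, (A,nl_idx)→596280, (B,merge)→637760, (A,merge)→780280 …(+2); best=63480 via (A,hash)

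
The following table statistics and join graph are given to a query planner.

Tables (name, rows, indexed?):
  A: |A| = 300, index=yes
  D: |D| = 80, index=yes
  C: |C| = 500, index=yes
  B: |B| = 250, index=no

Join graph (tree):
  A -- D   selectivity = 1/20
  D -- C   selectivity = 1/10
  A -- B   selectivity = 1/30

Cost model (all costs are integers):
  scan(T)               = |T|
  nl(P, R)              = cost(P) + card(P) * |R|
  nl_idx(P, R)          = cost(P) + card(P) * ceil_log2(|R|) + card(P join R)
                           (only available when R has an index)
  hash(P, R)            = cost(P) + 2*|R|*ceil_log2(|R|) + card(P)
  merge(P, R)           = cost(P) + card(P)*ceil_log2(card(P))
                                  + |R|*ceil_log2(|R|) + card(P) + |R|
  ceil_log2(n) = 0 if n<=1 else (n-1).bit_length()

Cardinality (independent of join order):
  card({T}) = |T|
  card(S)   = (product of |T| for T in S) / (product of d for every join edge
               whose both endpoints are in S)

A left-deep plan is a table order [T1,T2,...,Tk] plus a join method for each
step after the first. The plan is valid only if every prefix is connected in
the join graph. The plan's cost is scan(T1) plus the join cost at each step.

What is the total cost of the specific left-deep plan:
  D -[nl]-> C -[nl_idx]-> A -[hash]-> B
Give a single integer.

200080

step 1: scan D: cost=80, card=80
step 2: join C via nl
    card(P join C) = 80*500/(10) = 4000
    cost = 80 + 80*500 = 40080
step 3: join A via nl_idx
    card(P join A) = 4000*300/(20) = 60000
    cost = 40080 + 4000*9 + 60000 = 136080
step 4: join B via hash
    card(P join B) = 60000*250/(30) = 500000
    cost = 136080 + 2*250*8 + 60000 = 200080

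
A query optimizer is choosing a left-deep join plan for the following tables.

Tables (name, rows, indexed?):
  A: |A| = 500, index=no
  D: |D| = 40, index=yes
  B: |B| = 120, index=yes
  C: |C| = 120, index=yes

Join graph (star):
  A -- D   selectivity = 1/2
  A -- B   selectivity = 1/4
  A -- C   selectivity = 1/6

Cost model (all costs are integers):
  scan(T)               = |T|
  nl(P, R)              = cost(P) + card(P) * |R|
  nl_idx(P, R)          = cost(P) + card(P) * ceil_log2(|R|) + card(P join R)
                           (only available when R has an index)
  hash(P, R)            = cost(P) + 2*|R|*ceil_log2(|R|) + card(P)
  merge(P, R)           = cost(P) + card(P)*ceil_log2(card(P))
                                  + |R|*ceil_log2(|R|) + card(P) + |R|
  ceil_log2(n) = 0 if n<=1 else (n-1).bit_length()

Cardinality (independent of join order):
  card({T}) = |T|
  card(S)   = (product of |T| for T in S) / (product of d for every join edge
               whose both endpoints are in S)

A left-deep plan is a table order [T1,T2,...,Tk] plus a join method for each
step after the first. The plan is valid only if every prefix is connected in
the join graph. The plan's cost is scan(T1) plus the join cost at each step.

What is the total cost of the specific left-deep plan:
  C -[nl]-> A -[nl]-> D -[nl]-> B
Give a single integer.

24460120

step 1: scan C: cost=120, card=120
step 2: join A via nl
    card(P join A) = 120*500/(6) = 10000
    cost = 120 + 120*500 = 60120
step 3: join D via nl
    card(P join D) = 10000*40/(2) = 200000
    cost = 60120 + 10000*40 = 460120
step 4: join B via nl
    card(P join B) = 200000*120/(4) = 6000000
    cost = 460120 + 200000*120 = 24460120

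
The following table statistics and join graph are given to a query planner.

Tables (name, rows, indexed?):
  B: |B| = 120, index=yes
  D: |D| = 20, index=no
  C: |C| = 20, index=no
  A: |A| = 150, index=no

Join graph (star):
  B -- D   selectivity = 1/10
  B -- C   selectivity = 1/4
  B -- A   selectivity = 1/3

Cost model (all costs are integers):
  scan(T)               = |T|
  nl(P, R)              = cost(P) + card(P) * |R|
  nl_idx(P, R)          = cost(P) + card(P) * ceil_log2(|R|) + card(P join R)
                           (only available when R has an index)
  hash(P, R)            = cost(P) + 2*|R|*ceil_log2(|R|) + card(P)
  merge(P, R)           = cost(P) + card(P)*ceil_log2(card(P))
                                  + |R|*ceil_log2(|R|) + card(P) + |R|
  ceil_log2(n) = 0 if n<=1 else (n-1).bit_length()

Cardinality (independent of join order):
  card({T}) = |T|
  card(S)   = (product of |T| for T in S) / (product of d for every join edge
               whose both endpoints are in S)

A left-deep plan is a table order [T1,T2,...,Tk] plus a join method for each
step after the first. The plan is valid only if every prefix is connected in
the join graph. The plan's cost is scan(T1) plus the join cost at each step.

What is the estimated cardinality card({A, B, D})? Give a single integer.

12000

Tables in S: A(150), B(120), D(20)
Edges inside S: B-D(d=10), B-A(d=3)
numerator = 150 * 120 * 20 = 360000
denominator = 10 * 3 = 30
card(S) = 360000 / 30 = 12000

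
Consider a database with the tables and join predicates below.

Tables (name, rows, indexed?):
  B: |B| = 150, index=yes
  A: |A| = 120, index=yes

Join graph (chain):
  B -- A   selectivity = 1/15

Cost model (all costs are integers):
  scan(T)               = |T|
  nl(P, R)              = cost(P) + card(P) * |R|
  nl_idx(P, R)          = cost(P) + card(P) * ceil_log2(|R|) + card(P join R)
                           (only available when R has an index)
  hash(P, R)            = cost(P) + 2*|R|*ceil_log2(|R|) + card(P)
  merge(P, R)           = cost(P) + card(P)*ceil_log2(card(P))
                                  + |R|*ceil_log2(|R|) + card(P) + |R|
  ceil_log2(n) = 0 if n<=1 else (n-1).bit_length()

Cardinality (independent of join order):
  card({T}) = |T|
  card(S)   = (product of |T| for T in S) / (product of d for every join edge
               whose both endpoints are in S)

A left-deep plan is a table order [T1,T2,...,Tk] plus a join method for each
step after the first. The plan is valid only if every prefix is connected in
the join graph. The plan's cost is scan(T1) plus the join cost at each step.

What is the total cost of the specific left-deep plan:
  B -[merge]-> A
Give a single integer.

step 1: scan B: cost=150, card=150
step 2: join A via merge
    card(P join A) = 150*120/(15) = 1200
    cost = 150 + 150*8 + 120*7 + 150 + 120 = 2460

2460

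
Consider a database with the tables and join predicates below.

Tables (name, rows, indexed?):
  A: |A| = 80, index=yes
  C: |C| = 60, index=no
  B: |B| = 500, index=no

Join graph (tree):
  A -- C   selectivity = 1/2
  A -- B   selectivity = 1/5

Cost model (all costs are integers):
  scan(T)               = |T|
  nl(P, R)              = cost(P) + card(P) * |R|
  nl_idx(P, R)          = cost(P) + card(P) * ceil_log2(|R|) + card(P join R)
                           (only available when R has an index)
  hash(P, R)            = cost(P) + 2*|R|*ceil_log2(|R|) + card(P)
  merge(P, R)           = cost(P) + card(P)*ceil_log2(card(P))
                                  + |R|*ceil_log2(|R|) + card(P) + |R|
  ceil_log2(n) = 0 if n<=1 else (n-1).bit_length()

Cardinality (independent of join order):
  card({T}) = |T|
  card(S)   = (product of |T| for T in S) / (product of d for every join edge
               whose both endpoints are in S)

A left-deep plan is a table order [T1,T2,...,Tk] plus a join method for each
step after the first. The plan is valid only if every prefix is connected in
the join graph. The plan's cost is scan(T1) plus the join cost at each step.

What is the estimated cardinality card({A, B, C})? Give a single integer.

Tables in S: A(80), B(500), C(60)
Edges inside S: A-C(d=2), A-B(d=5)
numerator = 80 * 500 * 60 = 2400000
denominator = 2 * 5 = 10
card(S) = 2400000 / 10 = 240000

240000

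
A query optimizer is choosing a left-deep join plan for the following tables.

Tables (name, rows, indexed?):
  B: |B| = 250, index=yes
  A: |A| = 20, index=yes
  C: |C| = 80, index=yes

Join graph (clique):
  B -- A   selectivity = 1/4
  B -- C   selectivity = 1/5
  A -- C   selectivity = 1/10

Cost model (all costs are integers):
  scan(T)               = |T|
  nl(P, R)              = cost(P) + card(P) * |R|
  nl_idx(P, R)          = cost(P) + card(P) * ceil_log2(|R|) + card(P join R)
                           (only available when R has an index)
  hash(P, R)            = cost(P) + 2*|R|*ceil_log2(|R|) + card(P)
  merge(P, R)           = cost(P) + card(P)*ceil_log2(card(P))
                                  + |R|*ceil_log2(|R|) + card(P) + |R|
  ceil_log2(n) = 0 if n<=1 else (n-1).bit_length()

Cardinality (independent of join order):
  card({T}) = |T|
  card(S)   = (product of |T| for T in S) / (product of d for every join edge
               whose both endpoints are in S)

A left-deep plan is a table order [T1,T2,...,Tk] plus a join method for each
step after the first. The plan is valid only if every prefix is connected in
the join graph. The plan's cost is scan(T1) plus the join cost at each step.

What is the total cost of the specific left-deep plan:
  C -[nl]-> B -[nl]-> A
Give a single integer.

step 1: scan C: cost=80, card=80
step 2: join B via nl
    card(P join B) = 80*250/(5) = 4000
    cost = 80 + 80*250 = 20080
step 3: join A via nl
    card(P join A) = 4000*20/(4*10) = 2000
    cost = 20080 + 4000*20 = 100080

100080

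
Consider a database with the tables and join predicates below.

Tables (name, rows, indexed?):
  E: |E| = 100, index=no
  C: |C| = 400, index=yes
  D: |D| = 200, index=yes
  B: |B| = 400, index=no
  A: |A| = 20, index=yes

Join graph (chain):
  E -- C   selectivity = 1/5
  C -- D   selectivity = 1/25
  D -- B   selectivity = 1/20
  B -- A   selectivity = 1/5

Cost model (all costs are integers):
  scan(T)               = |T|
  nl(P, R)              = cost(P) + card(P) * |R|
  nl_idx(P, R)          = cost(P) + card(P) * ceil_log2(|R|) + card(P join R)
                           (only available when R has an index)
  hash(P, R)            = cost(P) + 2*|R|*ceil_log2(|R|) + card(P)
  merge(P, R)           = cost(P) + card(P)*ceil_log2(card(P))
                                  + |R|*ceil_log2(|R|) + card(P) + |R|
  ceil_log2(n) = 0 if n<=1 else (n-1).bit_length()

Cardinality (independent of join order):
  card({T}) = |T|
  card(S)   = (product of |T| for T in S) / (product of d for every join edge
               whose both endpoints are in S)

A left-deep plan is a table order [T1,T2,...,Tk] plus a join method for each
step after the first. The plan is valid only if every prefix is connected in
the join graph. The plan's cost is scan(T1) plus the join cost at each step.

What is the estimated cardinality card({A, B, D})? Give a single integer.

16000

Tables in S: A(20), B(400), D(200)
Edges inside S: D-B(d=20), B-A(d=5)
numerator = 20 * 400 * 200 = 1600000
denominator = 20 * 5 = 100
card(S) = 1600000 / 100 = 16000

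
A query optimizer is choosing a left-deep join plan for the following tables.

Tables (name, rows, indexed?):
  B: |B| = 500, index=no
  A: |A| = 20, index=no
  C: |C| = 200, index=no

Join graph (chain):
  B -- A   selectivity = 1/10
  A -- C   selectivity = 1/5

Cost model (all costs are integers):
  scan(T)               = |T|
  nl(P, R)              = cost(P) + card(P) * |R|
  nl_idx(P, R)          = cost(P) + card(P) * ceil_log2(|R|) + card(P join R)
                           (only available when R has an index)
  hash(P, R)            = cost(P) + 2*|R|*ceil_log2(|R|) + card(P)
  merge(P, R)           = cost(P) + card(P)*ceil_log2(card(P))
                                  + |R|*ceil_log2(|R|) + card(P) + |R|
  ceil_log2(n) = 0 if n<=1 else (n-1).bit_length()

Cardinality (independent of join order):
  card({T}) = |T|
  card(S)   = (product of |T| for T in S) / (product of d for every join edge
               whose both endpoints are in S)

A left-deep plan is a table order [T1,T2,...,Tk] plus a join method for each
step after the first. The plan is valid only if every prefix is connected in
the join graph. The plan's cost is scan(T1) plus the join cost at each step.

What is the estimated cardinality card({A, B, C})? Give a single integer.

40000

Tables in S: A(20), B(500), C(200)
Edges inside S: B-A(d=10), A-C(d=5)
numerator = 20 * 500 * 200 = 2000000
denominator = 10 * 5 = 50
card(S) = 2000000 / 50 = 40000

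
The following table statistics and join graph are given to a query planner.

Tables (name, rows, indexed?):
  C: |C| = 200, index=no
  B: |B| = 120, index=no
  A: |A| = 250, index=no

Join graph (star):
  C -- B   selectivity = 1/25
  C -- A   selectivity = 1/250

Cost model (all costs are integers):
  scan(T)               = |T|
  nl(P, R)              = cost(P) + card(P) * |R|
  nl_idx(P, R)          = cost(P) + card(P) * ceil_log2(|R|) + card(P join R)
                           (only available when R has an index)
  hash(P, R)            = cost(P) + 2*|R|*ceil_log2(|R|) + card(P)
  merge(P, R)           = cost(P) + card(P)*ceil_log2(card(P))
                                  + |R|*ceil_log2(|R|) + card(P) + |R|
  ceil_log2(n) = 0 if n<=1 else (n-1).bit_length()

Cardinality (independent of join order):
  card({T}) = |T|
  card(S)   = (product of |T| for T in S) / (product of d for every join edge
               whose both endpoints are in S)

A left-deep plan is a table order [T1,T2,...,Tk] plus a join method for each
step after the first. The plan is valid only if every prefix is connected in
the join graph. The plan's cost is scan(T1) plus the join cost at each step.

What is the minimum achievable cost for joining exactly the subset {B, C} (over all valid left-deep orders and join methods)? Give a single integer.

Selinger DP over subsets of {B,C}:
  {C}: scan cost=200, card=200
  {B}: scan cost=120, card=120
  {BC}: card=960; try (B,hash)→2080, (C,merge)→2880, (B,merge)→2960, (C,hash)→3440, (C,nl)→24120, (B,nl)→24200; best=2080 via (B,hash)

2080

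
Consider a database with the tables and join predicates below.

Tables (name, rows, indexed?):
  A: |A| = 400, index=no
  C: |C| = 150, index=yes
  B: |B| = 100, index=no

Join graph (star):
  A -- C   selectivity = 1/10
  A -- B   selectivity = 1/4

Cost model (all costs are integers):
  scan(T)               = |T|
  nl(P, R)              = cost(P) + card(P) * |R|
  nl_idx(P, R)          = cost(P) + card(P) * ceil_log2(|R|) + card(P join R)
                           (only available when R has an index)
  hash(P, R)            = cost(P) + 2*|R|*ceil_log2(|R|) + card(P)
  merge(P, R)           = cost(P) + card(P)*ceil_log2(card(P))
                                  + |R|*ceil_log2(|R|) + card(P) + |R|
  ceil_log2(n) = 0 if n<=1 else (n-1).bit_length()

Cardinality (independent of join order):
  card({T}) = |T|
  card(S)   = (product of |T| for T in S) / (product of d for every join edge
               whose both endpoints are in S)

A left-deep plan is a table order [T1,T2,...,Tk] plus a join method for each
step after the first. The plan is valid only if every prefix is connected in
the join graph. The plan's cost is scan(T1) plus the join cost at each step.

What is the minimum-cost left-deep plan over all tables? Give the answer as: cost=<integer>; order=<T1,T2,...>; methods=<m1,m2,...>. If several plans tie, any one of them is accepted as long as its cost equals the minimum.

Selinger DP (subsets sized 1..n):
  {A}: scan cost=400, card=400
  {C}: scan cost=150, card=150
  {B}: scan cost=100, card=100
  {AC}: card=6000; try (C,hash)→3200, (A,merge)→5500, (C,merge)→5750, (A,hash)→7500, (C,nl_idx)→9600, (A,nl)→60150 …(+1); best=3200 via (C,hash)
  {AB}: card=10000; try (B,hash)→2200, (A,merge)→4900, (B,merge)→5200, (A,hash)→7400, (A,nl)→40100, (B,nl)→40400; best=2200 via (B,hash)
  {ABC}: card=150000; try (B,hash)→10600, (C,hash)→14600, (B,merge)→88000, (C,merge)→153550, (C,nl_idx)→232200, (B,nl)→603200 …(+1); best=10600 via (B,hash)

cost=10600; order=A,C,B; methods=hash,hash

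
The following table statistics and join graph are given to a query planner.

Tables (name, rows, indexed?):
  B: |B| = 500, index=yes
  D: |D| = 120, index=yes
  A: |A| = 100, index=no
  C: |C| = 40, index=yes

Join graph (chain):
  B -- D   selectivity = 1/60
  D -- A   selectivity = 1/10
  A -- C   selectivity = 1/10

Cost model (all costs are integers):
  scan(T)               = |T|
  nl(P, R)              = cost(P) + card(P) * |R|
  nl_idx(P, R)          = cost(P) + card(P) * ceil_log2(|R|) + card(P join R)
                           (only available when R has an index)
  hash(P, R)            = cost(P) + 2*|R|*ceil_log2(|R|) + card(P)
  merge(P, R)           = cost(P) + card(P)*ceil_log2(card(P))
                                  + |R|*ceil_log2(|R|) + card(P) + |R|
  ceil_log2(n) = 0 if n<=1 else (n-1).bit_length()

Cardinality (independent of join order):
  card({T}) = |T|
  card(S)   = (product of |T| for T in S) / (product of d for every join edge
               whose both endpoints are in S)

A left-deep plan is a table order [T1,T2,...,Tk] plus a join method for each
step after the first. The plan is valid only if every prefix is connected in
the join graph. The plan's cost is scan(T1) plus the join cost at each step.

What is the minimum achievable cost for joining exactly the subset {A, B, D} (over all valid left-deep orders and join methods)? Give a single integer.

4600

Selinger DP over subsets of {A,B,D}:
  {B}: scan cost=500, card=500
  {D}: scan cost=120, card=120
  {A}: scan cost=100, card=100
  {BD}: card=1000; try (B,nl_idx)→2200, (D,hash)→2680, (D,nl_idx)→5000, (B,merge)→6080, (D,merge)→6460, (B,hash)→9240 …(+2); best=2200 via (B,nl_idx)
  {AD}: card=1200; try (A,hash)→1640, (D,merge)→1860, (D,hash)→1880, (A,merge)→1880, (D,nl_idx)→2000, (D,nl)→12100 …(+1); best=1640 via (A,hash)
  {ABD}: card=10000; try (A,hash)→4600, (B,hash)→11840, (A,merge)→14000, (B,merge)→21040, (B,nl_idx)→22440, (A,nl)→102200 …(+1); best=4600 via (A,hash)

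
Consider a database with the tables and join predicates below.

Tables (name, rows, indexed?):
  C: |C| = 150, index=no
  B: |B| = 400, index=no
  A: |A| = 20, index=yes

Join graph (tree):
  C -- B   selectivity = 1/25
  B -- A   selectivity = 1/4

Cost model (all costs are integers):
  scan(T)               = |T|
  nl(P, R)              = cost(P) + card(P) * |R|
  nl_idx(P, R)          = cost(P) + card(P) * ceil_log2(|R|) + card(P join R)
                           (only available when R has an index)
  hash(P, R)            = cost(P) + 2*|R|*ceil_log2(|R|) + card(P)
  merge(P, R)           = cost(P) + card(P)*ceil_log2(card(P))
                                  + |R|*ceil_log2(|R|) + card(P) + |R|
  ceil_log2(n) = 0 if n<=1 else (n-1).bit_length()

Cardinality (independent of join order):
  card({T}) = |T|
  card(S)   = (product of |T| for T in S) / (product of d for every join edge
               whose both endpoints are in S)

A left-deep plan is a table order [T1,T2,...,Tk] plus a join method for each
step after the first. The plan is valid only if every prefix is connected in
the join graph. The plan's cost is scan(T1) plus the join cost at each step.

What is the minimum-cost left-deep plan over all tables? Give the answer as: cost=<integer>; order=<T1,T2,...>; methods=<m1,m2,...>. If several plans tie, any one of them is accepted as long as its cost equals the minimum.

Selinger DP (subsets sized 1..n):
  {C}: scan cost=150, card=150
  {B}: scan cost=400, card=400
  {A}: scan cost=20, card=20
  {BC}: card=2400; try (C,hash)→3200, (B,merge)→5500, (C,merge)→5750, (B,hash)→7500, (B,nl)→60150, (C,nl)→60400; best=3200 via (C,hash)
  {AB}: card=2000; try (A,hash)→1000, (B,merge)→4140, (A,nl_idx)→4400, (A,merge)→4520, (B,hash)→7240, (B,nl)→8020 …(+1); best=1000 via (A,hash)
  {ABC}: card=12000; try (C,hash)→5400, (A,hash)→5800, (C,merge)→26350, (A,nl_idx)→27200, (A,merge)→34520, (A,nl)→51200 …(+1); best=5400 via (C,hash)

cost=5400; order=B,A,C; methods=hash,hash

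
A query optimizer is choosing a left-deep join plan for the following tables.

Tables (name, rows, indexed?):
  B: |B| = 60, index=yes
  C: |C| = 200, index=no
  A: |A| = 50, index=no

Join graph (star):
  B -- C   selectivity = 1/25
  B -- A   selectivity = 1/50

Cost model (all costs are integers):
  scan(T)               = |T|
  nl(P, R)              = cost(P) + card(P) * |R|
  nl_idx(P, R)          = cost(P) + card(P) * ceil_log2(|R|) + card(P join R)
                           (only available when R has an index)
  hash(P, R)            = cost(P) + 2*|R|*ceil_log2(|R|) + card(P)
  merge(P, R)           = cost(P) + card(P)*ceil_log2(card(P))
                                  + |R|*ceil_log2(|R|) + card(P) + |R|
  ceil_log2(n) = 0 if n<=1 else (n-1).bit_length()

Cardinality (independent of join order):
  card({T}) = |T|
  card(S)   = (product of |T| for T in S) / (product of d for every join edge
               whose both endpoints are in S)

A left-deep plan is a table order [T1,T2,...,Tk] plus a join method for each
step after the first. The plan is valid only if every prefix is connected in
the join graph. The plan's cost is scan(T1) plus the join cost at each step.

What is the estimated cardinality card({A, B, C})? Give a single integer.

Tables in S: A(50), B(60), C(200)
Edges inside S: B-C(d=25), B-A(d=50)
numerator = 50 * 60 * 200 = 600000
denominator = 25 * 50 = 1250
card(S) = 600000 / 1250 = 480

480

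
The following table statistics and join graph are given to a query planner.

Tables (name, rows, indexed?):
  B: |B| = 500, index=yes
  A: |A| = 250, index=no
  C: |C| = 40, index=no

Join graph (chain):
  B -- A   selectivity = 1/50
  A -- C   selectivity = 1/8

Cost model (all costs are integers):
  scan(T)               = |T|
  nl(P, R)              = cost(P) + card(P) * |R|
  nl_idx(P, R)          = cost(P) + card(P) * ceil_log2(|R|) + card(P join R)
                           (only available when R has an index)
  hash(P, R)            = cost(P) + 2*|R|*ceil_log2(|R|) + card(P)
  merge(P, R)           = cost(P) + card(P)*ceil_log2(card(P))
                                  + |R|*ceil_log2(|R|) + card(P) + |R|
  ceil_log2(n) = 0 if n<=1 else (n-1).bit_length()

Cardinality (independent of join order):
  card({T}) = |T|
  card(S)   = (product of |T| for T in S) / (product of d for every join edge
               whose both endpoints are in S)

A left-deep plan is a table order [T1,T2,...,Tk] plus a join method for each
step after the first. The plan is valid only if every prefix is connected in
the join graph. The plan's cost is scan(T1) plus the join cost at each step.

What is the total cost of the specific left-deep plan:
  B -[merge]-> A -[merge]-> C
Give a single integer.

40530

step 1: scan B: cost=500, card=500
step 2: join A via merge
    card(P join A) = 500*250/(50) = 2500
    cost = 500 + 500*9 + 250*8 + 500 + 250 = 7750
step 3: join C via merge
    card(P join C) = 2500*40/(8) = 12500
    cost = 7750 + 2500*12 + 40*6 + 2500 + 40 = 40530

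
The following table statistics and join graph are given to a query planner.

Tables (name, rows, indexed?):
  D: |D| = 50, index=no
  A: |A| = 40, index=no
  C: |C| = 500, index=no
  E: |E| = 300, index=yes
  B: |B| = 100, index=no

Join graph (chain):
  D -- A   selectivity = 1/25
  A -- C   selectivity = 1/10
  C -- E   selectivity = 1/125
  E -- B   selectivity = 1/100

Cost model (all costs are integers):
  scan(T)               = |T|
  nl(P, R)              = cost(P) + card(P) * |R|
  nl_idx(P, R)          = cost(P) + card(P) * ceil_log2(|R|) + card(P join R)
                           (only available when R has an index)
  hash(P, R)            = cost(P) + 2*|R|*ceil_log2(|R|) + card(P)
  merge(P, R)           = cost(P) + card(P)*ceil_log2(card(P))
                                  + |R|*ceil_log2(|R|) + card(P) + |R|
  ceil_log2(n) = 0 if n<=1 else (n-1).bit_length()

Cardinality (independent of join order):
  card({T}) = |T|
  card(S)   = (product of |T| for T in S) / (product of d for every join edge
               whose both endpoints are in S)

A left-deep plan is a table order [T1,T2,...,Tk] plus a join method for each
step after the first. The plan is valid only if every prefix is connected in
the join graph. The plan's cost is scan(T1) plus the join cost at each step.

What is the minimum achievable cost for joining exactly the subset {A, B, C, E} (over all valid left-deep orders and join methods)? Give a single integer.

Selinger DP over subsets of {A,B,C,E}:
  {A}: scan cost=40, card=40
  {C}: scan cost=500, card=500
  {E}: scan cost=300, card=300
  {B}: scan cost=100, card=100
  {AC}: card=2000; try (A,hash)→1480, (C,merge)→5320, (A,merge)→5780, (C,hash)→9080, (C,nl)→20040, (A,nl)→20500; best=1480 via (A,hash)
  {CE}: card=1200; try (E,nl_idx)→6200, (E,hash)→6400, (C,merge)→8300, (E,merge)→8500, (C,hash)→9600, (C,nl)→150300 …(+1); best=6200 via (E,nl_idx)
  {BE}: card=300; try (E,nl_idx)→1300, (B,hash)→2000, (E,merge)→3900, (B,merge)→4100, (E,hash)→5600, (E,nl)→30100 …(+1); best=1300 via (E,nl_idx)
  {ACE}: card=4800; try (A,hash)→7880, (E,hash)→8880, (A,merge)→20880, (E,nl_idx)→24280, (E,merge)→28480, (A,nl)→54200 …(+1); best=7880 via (A,hash)
  {BCE}: card=1200; try (B,hash)→8800, (C,merge)→9300, (C,hash)→10600, (B,merge)→21400, (B,nl)→126200, (C,nl)→151300; best=8800 via (B,hash)
  {ABCE}: card=4800; try (A,hash)→10480, (B,hash)→14080, (A,merge)→23480, (A,nl)→56800, (B,merge)→75880, (B,nl)→487880; best=10480 via (A,hash)

10480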